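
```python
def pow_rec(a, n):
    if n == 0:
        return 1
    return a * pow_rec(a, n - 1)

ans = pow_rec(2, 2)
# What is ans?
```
Call trace:
pow_rec(a=2, n=2)
  pow_rec(a=2, n=1)
    pow_rec(a=2, n=0)
    -> return 1
  -> return 2
-> return 4

Final answer: 4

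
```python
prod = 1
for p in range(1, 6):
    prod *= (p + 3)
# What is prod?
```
Trace:
  prod=1
  prod=4, p=1
  prod=20, p=2
  prod=120, p=3
  prod=840, p=4
  prod=6720, p=5

Final answer: 6720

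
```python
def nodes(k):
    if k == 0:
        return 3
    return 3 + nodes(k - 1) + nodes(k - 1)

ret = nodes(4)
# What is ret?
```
Call trace (a repeated sub-call is expanded the first time; later identical calls just restate its return value):
nodes(k=4)
  nodes(k=3)
    nodes(k=2)
      nodes(k=1)
        nodes(k=0)
        -> return 3
        nodes(k=0)
        -> return 3
      -> return 9
      nodes(k=1) -> return 9  (same call as traced above)
    -> return 21
    nodes(k=2) -> return 21  (same call as traced above)
  -> return 45
  nodes(k=3) -> return 45  (same call as traced above)
-> return 93

Final answer: 93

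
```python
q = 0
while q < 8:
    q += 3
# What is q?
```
Trace:
  q=0
  q=3
  q=6
  q=9

Final answer: 9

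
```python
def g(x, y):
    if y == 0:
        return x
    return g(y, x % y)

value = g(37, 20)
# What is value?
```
Call trace:
g(x=37, y=20)
  g(x=20, y=17)
    g(x=17, y=3)
      g(x=3, y=2)
        g(x=2, y=1)
          g(x=1, y=0)
          -> return 1
        -> return 1
      -> return 1
    -> return 1
  -> return 1
-> return 1

Final answer: 1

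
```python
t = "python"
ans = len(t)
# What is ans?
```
Trace:
  t='python'
  t='python', ans=6

Final answer: 6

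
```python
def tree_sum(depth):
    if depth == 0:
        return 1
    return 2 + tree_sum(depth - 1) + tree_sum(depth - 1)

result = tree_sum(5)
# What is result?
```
Call trace (a repeated sub-call is expanded the first time; later identical calls just restate its return value):
tree_sum(depth=5)
  tree_sum(depth=4)
    tree_sum(depth=3)
      tree_sum(depth=2)
        tree_sum(depth=1)
          tree_sum(depth=0)
          -> return 1
          tree_sum(depth=0)
          -> return 1
        -> return 4
        tree_sum(depth=1) -> return 4  (same call as traced above)
      -> return 10
      tree_sum(depth=2) -> return 10  (same call as traced above)
    -> return 22
    tree_sum(depth=3) -> return 22  (same call as traced above)
  -> return 46
  tree_sum(depth=4) -> return 46  (same call as traced above)
-> return 94

Final answer: 94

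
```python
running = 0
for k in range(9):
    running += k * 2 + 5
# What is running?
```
Trace:
  running=0
  running=5, k=0
  running=12, k=1
  running=21, k=2
  running=32, k=3
  running=45, k=4
  running=60, k=5
  running=77, k=6
  running=96, k=7
  running=117, k=8

Final answer: 117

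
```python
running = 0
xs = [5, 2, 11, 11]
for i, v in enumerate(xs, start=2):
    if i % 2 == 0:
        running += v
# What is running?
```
Trace:
  running=0
  running=5, i=2, v=5
  running=5, i=3, v=2
  running=16, i=4, v=11
  running=16, i=5, v=11

Final answer: 16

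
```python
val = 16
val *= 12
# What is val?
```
Trace:
  val=16
  val=192

Final answer: 192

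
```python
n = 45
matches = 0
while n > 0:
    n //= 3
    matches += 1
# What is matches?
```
Trace:
  n=45
  n=45, matches=0
  n=15, matches=1
  n=5, matches=2
  n=1, matches=3
  n=0, matches=4

Final answer: 4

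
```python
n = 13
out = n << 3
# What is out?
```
Trace:
  n=13
  n=13, out=104

Final answer: 104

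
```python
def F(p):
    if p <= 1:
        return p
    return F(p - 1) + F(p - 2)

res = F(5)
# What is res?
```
Call trace (a repeated sub-call is expanded the first time; later identical calls just restate its return value):
F(p=5)
  F(p=4)
    F(p=3)
      F(p=2)
        F(p=1)
        -> return 1
        F(p=0)
        -> return 0
      -> return 1
      F(p=1)
      -> return 1
    -> return 2
    F(p=2) -> return 1  (same call as traced above)
  -> return 3
  F(p=3) -> return 2  (same call as traced above)
-> return 5

Final answer: 5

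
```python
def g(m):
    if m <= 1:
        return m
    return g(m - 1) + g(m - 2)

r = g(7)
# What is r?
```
Call trace (a repeated sub-call is expanded the first time; later identical calls just restate its return value):
g(m=7)
  g(m=6)
    g(m=5)
      g(m=4)
        g(m=3)
          g(m=2)
            g(m=1)
            -> return 1
            g(m=0)
            -> return 0
          -> return 1
          g(m=1)
          -> return 1
        -> return 2
        g(m=2) -> return 1  (same call as traced above)
      -> return 3
      g(m=3) -> return 2  (same call as traced above)
    -> return 5
    g(m=4) -> return 3  (same call as traced above)
  -> return 8
  g(m=5) -> return 5  (same call as traced above)
-> return 13

Final answer: 13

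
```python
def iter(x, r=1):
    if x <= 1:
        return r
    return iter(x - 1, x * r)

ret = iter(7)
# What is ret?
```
Call trace:
iter(x=7, r=1)
  iter(x=6, r=7)
    iter(x=5, r=42)
      iter(x=4, r=210)
        iter(x=3, r=840)
          iter(x=2, r=2520)
            iter(x=1, r=5040)
            -> return 5040
          -> return 5040
        -> return 5040
      -> return 5040
    -> return 5040
  -> return 5040
-> return 5040

Final answer: 5040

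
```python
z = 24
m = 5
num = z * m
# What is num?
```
Trace:
  z=24
  z=24, m=5
  z=24, m=5, num=120

Final answer: 120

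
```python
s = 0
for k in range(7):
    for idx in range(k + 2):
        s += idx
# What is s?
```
Trace:
  s=0
  s=0, k=0, idx=0
  s=1, k=0, idx=1
  s=1, k=1, idx=0
  s=2, k=1, idx=1
  s=4, k=1, idx=2
  s=4, k=2, idx=0
  s=5, k=2, idx=1
  s=7, k=2, idx=2
  s=10, k=2, idx=3
  s=10, k=3, idx=0
  s=11, k=3, idx=1
  s=13, k=3, idx=2
  s=16, k=3, idx=3
  s=20, k=3, idx=4
  s=20, k=4, idx=0
  s=21, k=4, idx=1
  s=23, k=4, idx=2
  s=26, k=4, idx=3
  s=30, k=4, idx=4
  s=35, k=4, idx=5
  s=35, k=5, idx=0
  s=36, k=5, idx=1
  s=38, k=5, idx=2
  s=41, k=5, idx=3
  s=45, k=5, idx=4
  s=50, k=5, idx=5
  s=56, k=5, idx=6
  s=56, k=6, idx=0
  s=57, k=6, idx=1
  s=59, k=6, idx=2
  s=62, k=6, idx=3
  s=66, k=6, idx=4
  s=71, k=6, idx=5
  s=77, k=6, idx=6
  s=84, k=6, idx=7

Final answer: 84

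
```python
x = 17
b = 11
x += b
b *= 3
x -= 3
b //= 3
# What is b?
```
Trace:
  x=17
  x=17, b=11
  x=28, b=11
  x=28, b=33
  x=25, b=33
  x=25, b=11

Final answer: 11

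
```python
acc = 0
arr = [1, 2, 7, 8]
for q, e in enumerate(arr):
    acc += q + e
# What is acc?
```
Trace:
  acc=0
  acc=1, q=0, e=1
  acc=4, q=1, e=2
  acc=13, q=2, e=7
  acc=24, q=3, e=8

Final answer: 24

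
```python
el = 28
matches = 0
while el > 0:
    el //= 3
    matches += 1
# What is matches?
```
Trace:
  el=28
  el=28, matches=0
  el=9, matches=1
  el=3, matches=2
  el=1, matches=3
  el=0, matches=4

Final answer: 4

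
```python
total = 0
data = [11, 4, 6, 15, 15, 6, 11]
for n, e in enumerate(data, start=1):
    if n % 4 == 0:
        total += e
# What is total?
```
Trace:
  total=0
  total=0, n=1, e=11
  total=0, n=2, e=4
  total=0, n=3, e=6
  total=15, n=4, e=15
  total=15, n=5, e=15
  total=15, n=6, e=6
  total=15, n=7, e=11

Final answer: 15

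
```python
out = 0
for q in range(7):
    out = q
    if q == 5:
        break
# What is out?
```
Trace:
  out=0
  out=0, q=0
  out=1, q=1
  out=2, q=2
  out=3, q=3
  out=4, q=4
  out=5, q=5

Final answer: 5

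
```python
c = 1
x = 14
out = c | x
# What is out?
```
Trace:
  c=1
  c=1, x=14
  c=1, x=14, out=15

Final answer: 15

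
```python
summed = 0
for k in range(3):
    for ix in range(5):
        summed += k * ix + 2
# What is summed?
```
Trace:
  summed=0
  summed=2, k=0, ix=0
  summed=4, k=0, ix=1
  summed=6, k=0, ix=2
  summed=8, k=0, ix=3
  summed=10, k=0, ix=4
  summed=12, k=1, ix=0
  summed=15, k=1, ix=1
  summed=19, k=1, ix=2
  summed=24, k=1, ix=3
  summed=30, k=1, ix=4
  summed=32, k=2, ix=0
  summed=36, k=2, ix=1
  summed=42, k=2, ix=2
  summed=50, k=2, ix=3
  summed=60, k=2, ix=4

Final answer: 60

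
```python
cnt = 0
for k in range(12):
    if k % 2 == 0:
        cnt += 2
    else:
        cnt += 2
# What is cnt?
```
Trace:
  cnt=0
  cnt=2, k=0
  cnt=4, k=1
  cnt=6, k=2
  cnt=8, k=3
  cnt=10, k=4
  cnt=12, k=5
  cnt=14, k=6
  cnt=16, k=7
  cnt=18, k=8
  cnt=20, k=9
  cnt=22, k=10
  cnt=24, k=11

Final answer: 24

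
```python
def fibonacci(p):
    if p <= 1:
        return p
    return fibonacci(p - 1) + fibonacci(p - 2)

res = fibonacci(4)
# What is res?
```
Call trace (a repeated sub-call is expanded the first time; later identical calls just restate its return value):
fibonacci(p=4)
  fibonacci(p=3)
    fibonacci(p=2)
      fibonacci(p=1)
      -> return 1
      fibonacci(p=0)
      -> return 0
    -> return 1
    fibonacci(p=1)
    -> return 1
  -> return 2
  fibonacci(p=2) -> return 1  (same call as traced above)
-> return 3

Final answer: 3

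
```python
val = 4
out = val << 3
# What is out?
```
Trace:
  val=4
  val=4, out=32

Final answer: 32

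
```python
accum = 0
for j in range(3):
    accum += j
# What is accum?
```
Trace:
  accum=0
  accum=0, j=0
  accum=1, j=1
  accum=3, j=2

Final answer: 3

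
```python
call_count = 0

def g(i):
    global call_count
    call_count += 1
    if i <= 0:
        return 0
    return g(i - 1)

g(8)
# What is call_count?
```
Call trace:
g(i=8)
  g(i=7)
    g(i=6)
      g(i=5)
        g(i=4)
          g(i=3)
            g(i=2)
              g(i=1)
                g(i=0)
                -> return 0
              -> return 0
            -> return 0
          -> return 0
        -> return 0
      -> return 0
    -> return 0
  -> return 0
-> return 0

call_count is incremented once per call. g is entered once for each i = 8, 7, 6, 5, 4, 3, 2, 1, 0 (the i <= 0 call returns without recursing), i.e. 8 + 1 calls.
call_count = 9

Final answer: 9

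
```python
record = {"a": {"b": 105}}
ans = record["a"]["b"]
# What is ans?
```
Trace:
  record={'a': {'b': 105}}
  record={'a': {'b': 105}}, ans=105

Final answer: 105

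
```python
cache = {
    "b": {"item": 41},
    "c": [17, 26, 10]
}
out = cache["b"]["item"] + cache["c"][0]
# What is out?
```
Trace:
  cache={'b': {'item': 41}, 'c': [17, 26, 10]}
  cache={'b': {'item': 41}, 'c': [17, 26, 10]}, out=58

Final answer: 58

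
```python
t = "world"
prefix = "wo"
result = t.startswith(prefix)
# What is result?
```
Trace:
  t='world'
  t='world', prefix='wo'
  t='world', prefix='wo', result=True

Final answer: True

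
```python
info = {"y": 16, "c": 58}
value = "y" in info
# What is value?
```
Trace:
  info={'y': 16, 'c': 58}
  info={'y': 16, 'c': 58}, value=True

Final answer: True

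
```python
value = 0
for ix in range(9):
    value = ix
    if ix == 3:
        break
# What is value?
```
Trace:
  value=0
  value=0, ix=0
  value=1, ix=1
  value=2, ix=2
  value=3, ix=3

Final answer: 3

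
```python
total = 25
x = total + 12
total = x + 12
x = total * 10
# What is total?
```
Trace:
  total=25
  total=25, x=37
  total=49, x=37
  total=49, x=490

Final answer: 49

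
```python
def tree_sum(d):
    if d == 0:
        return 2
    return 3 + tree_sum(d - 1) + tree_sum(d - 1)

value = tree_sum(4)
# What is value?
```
Call trace (a repeated sub-call is expanded the first time; later identical calls just restate its return value):
tree_sum(d=4)
  tree_sum(d=3)
    tree_sum(d=2)
      tree_sum(d=1)
        tree_sum(d=0)
        -> return 2
        tree_sum(d=0)
        -> return 2
      -> return 7
      tree_sum(d=1) -> return 7  (same call as traced above)
    -> return 17
    tree_sum(d=2) -> return 17  (same call as traced above)
  -> return 37
  tree_sum(d=3) -> return 37  (same call as traced above)
-> return 77

Final answer: 77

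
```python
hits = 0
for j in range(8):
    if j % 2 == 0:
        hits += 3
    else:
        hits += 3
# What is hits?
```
Trace:
  hits=0
  hits=3, j=0
  hits=6, j=1
  hits=9, j=2
  hits=12, j=3
  hits=15, j=4
  hits=18, j=5
  hits=21, j=6
  hits=24, j=7

Final answer: 24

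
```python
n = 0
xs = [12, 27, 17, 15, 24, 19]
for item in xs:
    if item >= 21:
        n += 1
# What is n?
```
Trace:
  n=0
  n=0, item=12
  n=1, item=27
  n=1, item=17
  n=1, item=15
  n=2, item=24
  n=2, item=19

Final answer: 2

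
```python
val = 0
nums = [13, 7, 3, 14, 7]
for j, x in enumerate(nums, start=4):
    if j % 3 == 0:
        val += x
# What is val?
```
Trace:
  val=0
  val=0, j=4, x=13
  val=0, j=5, x=7
  val=3, j=6, x=3
  val=3, j=7, x=14
  val=3, j=8, x=7

Final answer: 3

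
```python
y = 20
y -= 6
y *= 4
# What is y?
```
Trace:
  y=20
  y=14
  y=56

Final answer: 56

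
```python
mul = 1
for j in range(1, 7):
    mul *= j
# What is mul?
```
Trace:
  mul=1
  mul=1, j=1
  mul=2, j=2
  mul=6, j=3
  mul=24, j=4
  mul=120, j=5
  mul=720, j=6

Final answer: 720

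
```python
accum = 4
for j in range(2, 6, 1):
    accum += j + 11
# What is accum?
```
Trace:
  accum=4
  accum=17, j=2
  accum=31, j=3
  accum=46, j=4
  accum=62, j=5

Final answer: 62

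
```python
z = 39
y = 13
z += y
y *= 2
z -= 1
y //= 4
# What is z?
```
Trace:
  z=39
  z=39, y=13
  z=52, y=13
  z=52, y=26
  z=51, y=26
  z=51, y=6

Final answer: 51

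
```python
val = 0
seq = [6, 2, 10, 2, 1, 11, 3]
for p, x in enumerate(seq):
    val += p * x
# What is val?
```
Trace:
  val=0
  val=0, p=0, x=6
  val=2, p=1, x=2
  val=22, p=2, x=10
  val=28, p=3, x=2
  val=32, p=4, x=1
  val=87, p=5, x=11
  val=105, p=6, x=3

Final answer: 105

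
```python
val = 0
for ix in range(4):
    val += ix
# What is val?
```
Trace:
  val=0
  val=0, ix=0
  val=1, ix=1
  val=3, ix=2
  val=6, ix=3

Final answer: 6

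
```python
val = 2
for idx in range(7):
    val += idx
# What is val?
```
Trace:
  val=2
  val=2, idx=0
  val=3, idx=1
  val=5, idx=2
  val=8, idx=3
  val=12, idx=4
  val=17, idx=5
  val=23, idx=6

Final answer: 23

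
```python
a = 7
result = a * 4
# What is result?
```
Trace:
  a=7
  a=7, result=28

Final answer: 28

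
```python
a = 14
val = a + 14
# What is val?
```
Trace:
  a=14
  a=14, val=28

Final answer: 28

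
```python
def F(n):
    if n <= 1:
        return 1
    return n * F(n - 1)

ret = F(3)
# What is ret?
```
Call trace:
F(n=3)
  F(n=2)
    F(n=1)
    -> return 1
  -> return 2
-> return 6

Final answer: 6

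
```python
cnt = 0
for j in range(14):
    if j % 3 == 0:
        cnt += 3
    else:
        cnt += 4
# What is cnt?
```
Trace:
  cnt=0
  cnt=3, j=0
  cnt=7, j=1
  cnt=11, j=2
  cnt=14, j=3
  cnt=18, j=4
  cnt=22, j=5
  cnt=25, j=6
  cnt=29, j=7
  cnt=33, j=8
  cnt=36, j=9
  cnt=40, j=10
  cnt=44, j=11
  cnt=47, j=12
  cnt=51, j=13

Final answer: 51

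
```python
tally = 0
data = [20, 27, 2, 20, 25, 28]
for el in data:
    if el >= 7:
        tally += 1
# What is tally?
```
Trace:
  tally=0
  tally=1, el=20
  tally=2, el=27
  tally=2, el=2
  tally=3, el=20
  tally=4, el=25
  tally=5, el=28

Final answer: 5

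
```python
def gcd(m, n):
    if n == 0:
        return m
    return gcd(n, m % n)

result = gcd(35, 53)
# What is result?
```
Call trace:
gcd(m=35, n=53)
  gcd(m=53, n=35)
    gcd(m=35, n=18)
      gcd(m=18, n=17)
        gcd(m=17, n=1)
          gcd(m=1, n=0)
          -> return 1
        -> return 1
      -> return 1
    -> return 1
  -> return 1
-> return 1

Final answer: 1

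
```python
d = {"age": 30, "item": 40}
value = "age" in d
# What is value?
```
Trace:
  d={'age': 30, 'item': 40}
  d={'age': 30, 'item': 40}, value=True

Final answer: True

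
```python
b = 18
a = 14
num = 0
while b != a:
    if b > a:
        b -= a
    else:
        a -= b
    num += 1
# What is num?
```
Trace:
  b=18
  b=18, a=14
  b=18, a=14, num=0
  b=4, a=14, num=1
  b=4, a=10, num=2
  b=4, a=6, num=3
  b=4, a=2, num=4
  b=2, a=2, num=5

Final answer: 5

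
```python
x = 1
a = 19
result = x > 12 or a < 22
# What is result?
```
Trace:
  x=1
  x=1, a=19
  x=1, a=19, result=True

Final answer: True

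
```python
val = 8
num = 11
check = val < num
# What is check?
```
Trace:
  val=8
  val=8, num=11
  val=8, num=11, check=True

Final answer: True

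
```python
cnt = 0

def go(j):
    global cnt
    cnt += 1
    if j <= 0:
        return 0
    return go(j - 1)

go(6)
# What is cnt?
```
Call trace:
go(j=6)
  go(j=5)
    go(j=4)
      go(j=3)
        go(j=2)
          go(j=1)
            go(j=0)
            -> return 0
          -> return 0
        -> return 0
      -> return 0
    -> return 0
  -> return 0
-> return 0

cnt is incremented once per call. go is entered once for each j = 6, 5, 4, 3, 2, 1, 0 (the j <= 0 call returns without recursing), i.e. 6 + 1 calls.
cnt = 7

Final answer: 7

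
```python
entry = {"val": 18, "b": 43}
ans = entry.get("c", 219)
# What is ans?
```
Trace:
  entry={'val': 18, 'b': 43}
  entry={'val': 18, 'b': 43}, ans=219

Final answer: 219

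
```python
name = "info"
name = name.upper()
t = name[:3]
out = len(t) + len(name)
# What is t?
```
Trace:
  name='info'
  name='INFO'
  name='INFO', t='INF'
  name='INFO', t='INF', out=7

Final answer: 'INF'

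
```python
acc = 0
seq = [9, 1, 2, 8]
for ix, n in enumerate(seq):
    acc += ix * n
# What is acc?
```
Trace:
  acc=0
  acc=0, ix=0, n=9
  acc=1, ix=1, n=1
  acc=5, ix=2, n=2
  acc=29, ix=3, n=8

Final answer: 29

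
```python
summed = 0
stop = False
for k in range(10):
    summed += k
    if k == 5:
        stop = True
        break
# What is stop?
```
Trace:
  summed=0
  summed=0, stop=False
  summed=0, stop=False, k=0
  summed=1, stop=False, k=1
  summed=3, stop=False, k=2
  summed=6, stop=False, k=3
  summed=10, stop=False, k=4
  summed=15, stop=True, k=5

Final answer: True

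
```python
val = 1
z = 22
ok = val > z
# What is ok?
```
Trace:
  val=1
  val=1, z=22
  val=1, z=22, ok=False

Final answer: False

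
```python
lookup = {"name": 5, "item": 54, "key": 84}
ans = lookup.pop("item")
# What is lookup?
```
Trace:
  lookup={'name': 5, 'item': 54, 'key': 84}
  lookup={'name': 5, 'key': 84}, ans=54

Final answer: {'name': 5, 'key': 84}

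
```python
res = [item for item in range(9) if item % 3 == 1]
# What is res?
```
Trace:
  item=0
  item=1
  item=2
  item=3
  item=4
  item=5
  item=6
  item=7
  item=8
  res=[1, 4, 7]

Final answer: [1, 4, 7]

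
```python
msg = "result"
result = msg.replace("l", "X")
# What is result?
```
Trace:
  msg='result'
  msg='result', result='resuXt'

Final answer: 'resuXt'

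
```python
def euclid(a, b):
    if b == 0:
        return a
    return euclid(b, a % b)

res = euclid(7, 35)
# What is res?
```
Call trace:
euclid(a=7, b=35)
  euclid(a=35, b=7)
    euclid(a=7, b=0)
    -> return 7
  -> return 7
-> return 7

Final answer: 7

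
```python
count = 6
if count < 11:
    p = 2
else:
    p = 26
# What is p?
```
Trace:
  count=6
  count=6, p=2

Final answer: 2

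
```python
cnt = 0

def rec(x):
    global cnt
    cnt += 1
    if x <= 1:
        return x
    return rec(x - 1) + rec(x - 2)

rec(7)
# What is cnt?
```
Call trace (a repeated sub-call is expanded the first time; later identical calls just restate its return value):
rec(x=7)
  rec(x=6)
    rec(x=5)
      rec(x=4)
        rec(x=3)
          rec(x=2)
            rec(x=1)
            -> return 1
            rec(x=0)
            -> return 0
          -> return 1
          rec(x=1)
          -> return 1
        -> return 2
        rec(x=2) -> return 1  (same call as traced above)
      -> return 3
      rec(x=3) -> return 2  (same call as traced above)
    -> return 5
    rec(x=4) -> return 3  (same call as traced above)
  -> return 8
  rec(x=5) -> return 5  (same call as traced above)
-> return 13

cnt is incremented once per call, so count the calls in each subtree. Let C(x) = number of calls made by rec(x).
C(0) = C(1) = 1 (base case, no recursion); C(x) = 1 + C(x - 1) + C(x - 2) otherwise.
C(2) = 1 + C(1) + C(0) = 1 + 1 + 1 = 3
C(3) = 1 + C(2) + C(1) = 1 + 3 + 1 = 5
C(4) = 1 + C(3) + C(2) = 1 + 5 + 3 = 9
C(5) = 1 + C(4) + C(3) = 1 + 9 + 5 = 15
C(6) = 1 + C(5) + C(4) = 1 + 15 + 9 = 25
C(7) = 1 + C(6) + C(5) = 1 + 25 + 15 = 41
cnt = C(7) = 41

Final answer: 41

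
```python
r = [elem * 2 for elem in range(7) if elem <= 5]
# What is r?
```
Trace:
  elem=0
  elem=1
  elem=2
  elem=3
  elem=4
  elem=5
  elem=6
  r=[0, 2, 4, 6, 8, 10]

Final answer: [0, 2, 4, 6, 8, 10]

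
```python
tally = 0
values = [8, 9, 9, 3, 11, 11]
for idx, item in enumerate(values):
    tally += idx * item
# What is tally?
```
Trace:
  tally=0
  tally=0, idx=0, item=8
  tally=9, idx=1, item=9
  tally=27, idx=2, item=9
  tally=36, idx=3, item=3
  tally=80, idx=4, item=11
  tally=135, idx=5, item=11

Final answer: 135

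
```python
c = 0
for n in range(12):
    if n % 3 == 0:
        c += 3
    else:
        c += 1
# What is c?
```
Trace:
  c=0
  c=3, n=0
  c=4, n=1
  c=5, n=2
  c=8, n=3
  c=9, n=4
  c=10, n=5
  c=13, n=6
  c=14, n=7
  c=15, n=8
  c=18, n=9
  c=19, n=10
  c=20, n=11

Final answer: 20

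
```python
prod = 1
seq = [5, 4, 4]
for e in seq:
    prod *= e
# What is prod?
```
Trace:
  prod=1
  prod=5, e=5
  prod=20, e=4
  prod=80, e=4

Final answer: 80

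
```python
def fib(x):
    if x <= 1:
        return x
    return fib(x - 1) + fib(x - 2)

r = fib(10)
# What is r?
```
Call trace (a repeated sub-call is expanded the first time; later identical calls just restate its return value):
fib(x=10)
  fib(x=9)
    fib(x=8)
      fib(x=7)
        fib(x=6)
          fib(x=5)
            fib(x=4)
              fib(x=3)
                fib(x=2)
                  fib(x=1)
                  -> return 1
                  fib(x=0)
                  -> return 0
                -> return 1
                fib(x=1)
                -> return 1
              -> return 2
              fib(x=2) -> return 1  (same call as traced above)
            -> return 3
            fib(x=3) -> return 2  (same call as traced above)
          -> return 5
          fib(x=4) -> return 3  (same call as traced above)
        -> return 8
        fib(x=5) -> return 5  (same call as traced above)
      -> return 13
      fib(x=6) -> return 8  (same call as traced above)
    -> return 21
    fib(x=7) -> return 13  (same call as traced above)
  -> return 34
  fib(x=8) -> return 21  (same call as traced above)
-> return 55

Final answer: 55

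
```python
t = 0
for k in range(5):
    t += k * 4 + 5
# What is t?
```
Trace:
  t=0
  t=5, k=0
  t=14, k=1
  t=27, k=2
  t=44, k=3
  t=65, k=4

Final answer: 65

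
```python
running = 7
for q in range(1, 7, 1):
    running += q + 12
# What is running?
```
Trace:
  running=7
  running=20, q=1
  running=34, q=2
  running=49, q=3
  running=65, q=4
  running=82, q=5
  running=100, q=6

Final answer: 100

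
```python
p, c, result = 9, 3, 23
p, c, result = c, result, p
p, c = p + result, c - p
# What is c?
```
Trace:
  p=9, c=3, result=23
  p=3, c=23, result=9
  p=12, c=20, result=9

Final answer: 20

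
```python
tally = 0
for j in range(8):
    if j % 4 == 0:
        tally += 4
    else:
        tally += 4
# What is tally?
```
Trace:
  tally=0
  tally=4, j=0
  tally=8, j=1
  tally=12, j=2
  tally=16, j=3
  tally=20, j=4
  tally=24, j=5
  tally=28, j=6
  tally=32, j=7

Final answer: 32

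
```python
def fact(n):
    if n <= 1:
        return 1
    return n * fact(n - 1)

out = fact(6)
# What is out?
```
Call trace:
fact(n=6)
  fact(n=5)
    fact(n=4)
      fact(n=3)
        fact(n=2)
          fact(n=1)
          -> return 1
        -> return 2
      -> return 6
    -> return 24
  -> return 120
-> return 720

Final answer: 720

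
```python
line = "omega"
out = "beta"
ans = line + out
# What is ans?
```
Trace:
  line='omega'
  line='omega', out='beta'
  line='omega', out='beta', ans='omegabeta'

Final answer: 'omegabeta'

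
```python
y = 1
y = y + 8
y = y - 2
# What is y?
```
Trace:
  y=1
  y=9
  y=7

Final answer: 7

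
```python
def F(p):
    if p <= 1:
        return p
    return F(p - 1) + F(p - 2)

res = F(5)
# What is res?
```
Call trace (a repeated sub-call is expanded the first time; later identical calls just restate its return value):
F(p=5)
  F(p=4)
    F(p=3)
      F(p=2)
        F(p=1)
        -> return 1
        F(p=0)
        -> return 0
      -> return 1
      F(p=1)
      -> return 1
    -> return 2
    F(p=2) -> return 1  (same call as traced above)
  -> return 3
  F(p=3) -> return 2  (same call as traced above)
-> return 5

Final answer: 5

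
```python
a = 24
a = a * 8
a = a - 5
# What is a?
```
Trace:
  a=24
  a=192
  a=187

Final answer: 187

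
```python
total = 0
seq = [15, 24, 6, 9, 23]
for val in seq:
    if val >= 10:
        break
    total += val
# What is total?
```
Trace:
  total=0
  total=0, val=15

Final answer: 0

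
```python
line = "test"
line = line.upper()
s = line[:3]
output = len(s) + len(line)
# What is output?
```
Trace:
  line='test'
  line='TEST'
  line='TEST', s='TES'
  line='TEST', s='TES', output=7

Final answer: 7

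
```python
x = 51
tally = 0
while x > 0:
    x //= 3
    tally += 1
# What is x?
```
Trace:
  x=51
  x=51, tally=0
  x=17, tally=1
  x=5, tally=2
  x=1, tally=3
  x=0, tally=4

Final answer: 0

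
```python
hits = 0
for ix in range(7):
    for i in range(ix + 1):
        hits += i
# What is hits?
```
Trace:
  hits=0
  hits=0, ix=0, i=0
  hits=0, ix=1, i=0
  hits=1, ix=1, i=1
  hits=1, ix=2, i=0
  hits=2, ix=2, i=1
  hits=4, ix=2, i=2
  hits=4, ix=3, i=0
  hits=5, ix=3, i=1
  hits=7, ix=3, i=2
  hits=10, ix=3, i=3
  hits=10, ix=4, i=0
  hits=11, ix=4, i=1
  hits=13, ix=4, i=2
  hits=16, ix=4, i=3
  hits=20, ix=4, i=4
  hits=20, ix=5, i=0
  hits=21, ix=5, i=1
  hits=23, ix=5, i=2
  hits=26, ix=5, i=3
  hits=30, ix=5, i=4
  hits=35, ix=5, i=5
  hits=35, ix=6, i=0
  hits=36, ix=6, i=1
  hits=38, ix=6, i=2
  hits=41, ix=6, i=3
  hits=45, ix=6, i=4
  hits=50, ix=6, i=5
  hits=56, ix=6, i=6

Final answer: 56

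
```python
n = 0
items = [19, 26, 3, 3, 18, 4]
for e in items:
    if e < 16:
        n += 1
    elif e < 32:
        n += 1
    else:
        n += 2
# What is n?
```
Trace:
  n=0
  n=1, e=19
  n=2, e=26
  n=3, e=3
  n=4, e=3
  n=5, e=18
  n=6, e=4

Final answer: 6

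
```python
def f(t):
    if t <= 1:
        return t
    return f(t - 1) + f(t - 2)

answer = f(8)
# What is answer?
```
Call trace (a repeated sub-call is expanded the first time; later identical calls just restate its return value):
f(t=8)
  f(t=7)
    f(t=6)
      f(t=5)
        f(t=4)
          f(t=3)
            f(t=2)
              f(t=1)
              -> return 1
              f(t=0)
              -> return 0
            -> return 1
            f(t=1)
            -> return 1
          -> return 2
          f(t=2) -> return 1  (same call as traced above)
        -> return 3
        f(t=3) -> return 2  (same call as traced above)
      -> return 5
      f(t=4) -> return 3  (same call as traced above)
    -> return 8
    f(t=5) -> return 5  (same call as traced above)
  -> return 13
  f(t=6) -> return 8  (same call as traced above)
-> return 21

Final answer: 21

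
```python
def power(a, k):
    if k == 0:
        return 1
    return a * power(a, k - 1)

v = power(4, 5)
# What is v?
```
Call trace:
power(a=4, k=5)
  power(a=4, k=4)
    power(a=4, k=3)
      power(a=4, k=2)
        power(a=4, k=1)
          power(a=4, k=0)
          -> return 1
        -> return 4
      -> return 16
    -> return 64
  -> return 256
-> return 1024

Final answer: 1024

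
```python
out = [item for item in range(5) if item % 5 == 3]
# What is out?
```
Trace:
  item=0
  item=1
  item=2
  item=3
  item=4
  out=[3]

Final answer: [3]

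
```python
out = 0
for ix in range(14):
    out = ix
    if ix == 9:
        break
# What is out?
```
Trace:
  out=0
  out=0, ix=0
  out=1, ix=1
  out=2, ix=2
  out=3, ix=3
  out=4, ix=4
  out=5, ix=5
  out=6, ix=6
  out=7, ix=7
  out=8, ix=8
  out=9, ix=9

Final answer: 9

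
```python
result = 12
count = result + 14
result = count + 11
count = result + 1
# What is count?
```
Trace:
  result=12
  result=12, count=26
  result=37, count=26
  result=37, count=38

Final answer: 38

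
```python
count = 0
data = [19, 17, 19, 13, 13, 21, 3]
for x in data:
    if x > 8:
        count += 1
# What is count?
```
Trace:
  count=0
  count=1, x=19
  count=2, x=17
  count=3, x=19
  count=4, x=13
  count=5, x=13
  count=6, x=21
  count=6, x=3

Final answer: 6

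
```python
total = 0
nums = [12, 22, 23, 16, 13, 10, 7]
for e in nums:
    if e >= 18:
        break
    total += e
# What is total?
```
Trace:
  total=0
  total=12, e=12
  total=12, e=22

Final answer: 12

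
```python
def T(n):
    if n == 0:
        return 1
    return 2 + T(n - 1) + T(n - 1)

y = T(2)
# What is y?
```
Call trace (a repeated sub-call is expanded the first time; later identical calls just restate its return value):
T(n=2)
  T(n=1)
    T(n=0)
    -> return 1
    T(n=0)
    -> return 1
  -> return 4
  T(n=1) -> return 4  (same call as traced above)
-> return 10

Final answer: 10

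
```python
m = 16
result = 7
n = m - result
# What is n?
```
Trace:
  m=16
  m=16, result=7
  m=16, result=7, n=9

Final answer: 9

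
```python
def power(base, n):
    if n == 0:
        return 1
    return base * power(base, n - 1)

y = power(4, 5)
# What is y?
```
Call trace:
power(base=4, n=5)
  power(base=4, n=4)
    power(base=4, n=3)
      power(base=4, n=2)
        power(base=4, n=1)
          power(base=4, n=0)
          -> return 1
        -> return 4
      -> return 16
    -> return 64
  -> return 256
-> return 1024

Final answer: 1024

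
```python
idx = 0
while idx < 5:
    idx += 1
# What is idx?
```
Trace:
  idx=0
  idx=1
  idx=2
  idx=3
  idx=4
  idx=5

Final answer: 5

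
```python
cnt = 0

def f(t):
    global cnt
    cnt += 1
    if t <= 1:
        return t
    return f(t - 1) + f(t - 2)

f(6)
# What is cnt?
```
Call trace (a repeated sub-call is expanded the first time; later identical calls just restate its return value):
f(t=6)
  f(t=5)
    f(t=4)
      f(t=3)
        f(t=2)
          f(t=1)
          -> return 1
          f(t=0)
          -> return 0
        -> return 1
        f(t=1)
        -> return 1
      -> return 2
      f(t=2) -> return 1  (same call as traced above)
    -> return 3
    f(t=3) -> return 2  (same call as traced above)
  -> return 5
  f(t=4) -> return 3  (same call as traced above)
-> return 8

cnt is incremented once per call, so count the calls in each subtree. Let C(t) = number of calls made by f(t).
C(0) = C(1) = 1 (base case, no recursion); C(t) = 1 + C(t - 1) + C(t - 2) otherwise.
C(2) = 1 + C(1) + C(0) = 1 + 1 + 1 = 3
C(3) = 1 + C(2) + C(1) = 1 + 3 + 1 = 5
C(4) = 1 + C(3) + C(2) = 1 + 5 + 3 = 9
C(5) = 1 + C(4) + C(3) = 1 + 9 + 5 = 15
C(6) = 1 + C(5) + C(4) = 1 + 15 + 9 = 25
cnt = C(6) = 25

Final answer: 25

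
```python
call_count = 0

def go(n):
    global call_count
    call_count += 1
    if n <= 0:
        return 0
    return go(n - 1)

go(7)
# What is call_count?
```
Call trace:
go(n=7)
  go(n=6)
    go(n=5)
      go(n=4)
        go(n=3)
          go(n=2)
            go(n=1)
              go(n=0)
              -> return 0
            -> return 0
          -> return 0
        -> return 0
      -> return 0
    -> return 0
  -> return 0
-> return 0

call_count is incremented once per call. go is entered once for each n = 7, 6, 5, 4, 3, 2, 1, 0 (the n <= 0 call returns without recursing), i.e. 7 + 1 calls.
call_count = 8

Final answer: 8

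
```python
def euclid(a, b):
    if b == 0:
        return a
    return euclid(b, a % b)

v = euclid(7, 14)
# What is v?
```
Call trace:
euclid(a=7, b=14)
  euclid(a=14, b=7)
    euclid(a=7, b=0)
    -> return 7
  -> return 7
-> return 7

Final answer: 7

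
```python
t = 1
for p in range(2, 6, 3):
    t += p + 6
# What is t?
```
Trace:
  t=1
  t=9, p=2
  t=20, p=5

Final answer: 20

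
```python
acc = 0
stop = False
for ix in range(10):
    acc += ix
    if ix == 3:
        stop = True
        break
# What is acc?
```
Trace:
  acc=0
  acc=0, stop=False
  acc=0, stop=False, ix=0
  acc=1, stop=False, ix=1
  acc=3, stop=False, ix=2
  acc=6, stop=True, ix=3

Final answer: 6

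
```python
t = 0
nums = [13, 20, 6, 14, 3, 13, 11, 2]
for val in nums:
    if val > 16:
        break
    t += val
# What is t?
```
Trace:
  t=0
  t=13, val=13
  t=13, val=20

Final answer: 13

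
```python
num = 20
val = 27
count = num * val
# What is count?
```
Trace:
  num=20
  num=20, val=27
  num=20, val=27, count=540

Final answer: 540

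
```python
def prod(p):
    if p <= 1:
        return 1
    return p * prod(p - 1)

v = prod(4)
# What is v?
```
Call trace:
prod(p=4)
  prod(p=3)
    prod(p=2)
      prod(p=1)
      -> return 1
    -> return 2
  -> return 6
-> return 24

Final answer: 24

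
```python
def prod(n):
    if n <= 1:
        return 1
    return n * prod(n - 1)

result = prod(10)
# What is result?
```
Call trace:
prod(n=10)
  prod(n=9)
    prod(n=8)
      prod(n=7)
        prod(n=6)
          prod(n=5)
            prod(n=4)
              prod(n=3)
                prod(n=2)
                  prod(n=1)
                  -> return 1
                -> return 2
              -> return 6
            -> return 24
          -> return 120
        -> return 720
      -> return 5040
    -> return 40320
  -> return 362880
-> return 3628800

Final answer: 3628800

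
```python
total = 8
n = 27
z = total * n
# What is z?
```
Trace:
  total=8
  total=8, n=27
  total=8, n=27, z=216

Final answer: 216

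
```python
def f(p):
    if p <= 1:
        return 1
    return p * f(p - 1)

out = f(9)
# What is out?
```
Call trace:
f(p=9)
  f(p=8)
    f(p=7)
      f(p=6)
        f(p=5)
          f(p=4)
            f(p=3)
              f(p=2)
                f(p=1)
                -> return 1
              -> return 2
            -> return 6
          -> return 24
        -> return 120
      -> return 720
    -> return 5040
  -> return 40320
-> return 362880

Final answer: 362880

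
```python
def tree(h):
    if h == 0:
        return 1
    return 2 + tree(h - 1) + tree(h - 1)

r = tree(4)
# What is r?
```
Call trace (a repeated sub-call is expanded the first time; later identical calls just restate its return value):
tree(h=4)
  tree(h=3)
    tree(h=2)
      tree(h=1)
        tree(h=0)
        -> return 1
        tree(h=0)
        -> return 1
      -> return 4
      tree(h=1) -> return 4  (same call as traced above)
    -> return 10
    tree(h=2) -> return 10  (same call as traced above)
  -> return 22
  tree(h=3) -> return 22  (same call as traced above)
-> return 46

Final answer: 46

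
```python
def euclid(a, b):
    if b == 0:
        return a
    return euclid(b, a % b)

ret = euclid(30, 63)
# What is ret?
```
Call trace:
euclid(a=30, b=63)
  euclid(a=63, b=30)
    euclid(a=30, b=3)
      euclid(a=3, b=0)
      -> return 3
    -> return 3
  -> return 3
-> return 3

Final answer: 3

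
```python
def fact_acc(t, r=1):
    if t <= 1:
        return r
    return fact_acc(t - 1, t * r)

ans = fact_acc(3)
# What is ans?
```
Call trace:
fact_acc(t=3, r=1)
  fact_acc(t=2, r=3)
    fact_acc(t=1, r=6)
    -> return 6
  -> return 6
-> return 6

Final answer: 6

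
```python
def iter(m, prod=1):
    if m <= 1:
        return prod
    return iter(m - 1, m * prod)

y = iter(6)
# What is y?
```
Call trace:
iter(m=6, prod=1)
  iter(m=5, prod=6)
    iter(m=4, prod=30)
      iter(m=3, prod=120)
        iter(m=2, prod=360)
          iter(m=1, prod=720)
          -> return 720
        -> return 720
      -> return 720
    -> return 720
  -> return 720
-> return 720

Final answer: 720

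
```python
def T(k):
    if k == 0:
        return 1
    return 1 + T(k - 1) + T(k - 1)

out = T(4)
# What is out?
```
Call trace (a repeated sub-call is expanded the first time; later identical calls just restate its return value):
T(k=4)
  T(k=3)
    T(k=2)
      T(k=1)
        T(k=0)
        -> return 1
        T(k=0)
        -> return 1
      -> return 3
      T(k=1) -> return 3  (same call as traced above)
    -> return 7
    T(k=2) -> return 7  (same call as traced above)
  -> return 15
  T(k=3) -> return 15  (same call as traced above)
-> return 31

Final answer: 31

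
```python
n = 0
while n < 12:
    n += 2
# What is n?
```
Trace:
  n=0
  n=2
  n=4
  n=6
  n=8
  n=10
  n=12

Final answer: 12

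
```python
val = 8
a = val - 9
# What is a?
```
Trace:
  val=8
  val=8, a=-1

Final answer: -1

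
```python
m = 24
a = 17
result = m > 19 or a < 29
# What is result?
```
Trace:
  m=24
  m=24, a=17
  m=24, a=17, result=True

Final answer: True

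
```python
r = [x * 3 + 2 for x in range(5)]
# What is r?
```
Trace:
  x=0
  x=1
  x=2
  x=3
  x=4
  r=[2, 5, 8, 11, 14]

Final answer: [2, 5, 8, 11, 14]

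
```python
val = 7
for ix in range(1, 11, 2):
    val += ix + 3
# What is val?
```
Trace:
  val=7
  val=11, ix=1
  val=17, ix=3
  val=25, ix=5
  val=35, ix=7
  val=47, ix=9

Final answer: 47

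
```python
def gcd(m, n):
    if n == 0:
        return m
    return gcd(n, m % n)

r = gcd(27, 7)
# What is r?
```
Call trace:
gcd(m=27, n=7)
  gcd(m=7, n=6)
    gcd(m=6, n=1)
      gcd(m=1, n=0)
      -> return 1
    -> return 1
  -> return 1
-> return 1

Final answer: 1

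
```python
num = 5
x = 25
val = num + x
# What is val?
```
Trace:
  num=5
  num=5, x=25
  num=5, x=25, val=30

Final answer: 30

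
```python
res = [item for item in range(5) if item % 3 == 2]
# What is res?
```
Trace:
  item=0
  item=1
  item=2
  item=3
  item=4
  res=[2]

Final answer: [2]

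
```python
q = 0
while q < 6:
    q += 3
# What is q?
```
Trace:
  q=0
  q=3
  q=6

Final answer: 6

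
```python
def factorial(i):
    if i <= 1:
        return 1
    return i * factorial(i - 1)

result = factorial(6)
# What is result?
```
Call trace:
factorial(i=6)
  factorial(i=5)
    factorial(i=4)
      factorial(i=3)
        factorial(i=2)
          factorial(i=1)
          -> return 1
        -> return 2
      -> return 6
    -> return 24
  -> return 120
-> return 720

Final answer: 720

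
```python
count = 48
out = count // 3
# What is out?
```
Trace:
  count=48
  count=48, out=16

Final answer: 16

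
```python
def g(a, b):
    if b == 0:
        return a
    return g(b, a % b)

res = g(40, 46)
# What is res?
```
Call trace:
g(a=40, b=46)
  g(a=46, b=40)
    g(a=40, b=6)
      g(a=6, b=4)
        g(a=4, b=2)
          g(a=2, b=0)
          -> return 2
        -> return 2
      -> return 2
    -> return 2
  -> return 2
-> return 2

Final answer: 2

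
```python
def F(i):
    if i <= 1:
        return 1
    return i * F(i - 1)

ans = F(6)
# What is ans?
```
Call trace:
F(i=6)
  F(i=5)
    F(i=4)
      F(i=3)
        F(i=2)
          F(i=1)
          -> return 1
        -> return 2
      -> return 6
    -> return 24
  -> return 120
-> return 720

Final answer: 720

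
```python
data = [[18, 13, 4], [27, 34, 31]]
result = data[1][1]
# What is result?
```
Trace:
  data=[[18, 13, 4], [27, 34, 31]]
  data=[[18, 13, 4], [27, 34, 31]], result=34

Final answer: 34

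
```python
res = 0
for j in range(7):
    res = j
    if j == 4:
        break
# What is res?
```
Trace:
  res=0
  res=0, j=0
  res=1, j=1
  res=2, j=2
  res=3, j=3
  res=4, j=4

Final answer: 4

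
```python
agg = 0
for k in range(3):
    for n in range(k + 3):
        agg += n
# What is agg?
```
Trace:
  agg=0
  agg=0, k=0, n=0
  agg=1, k=0, n=1
  agg=3, k=0, n=2
  agg=3, k=1, n=0
  agg=4, k=1, n=1
  agg=6, k=1, n=2
  agg=9, k=1, n=3
  agg=9, k=2, n=0
  agg=10, k=2, n=1
  agg=12, k=2, n=2
  agg=15, k=2, n=3
  agg=19, k=2, n=4

Final answer: 19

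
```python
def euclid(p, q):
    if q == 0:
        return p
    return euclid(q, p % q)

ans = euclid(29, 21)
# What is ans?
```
Call trace:
euclid(p=29, q=21)
  euclid(p=21, q=8)
    euclid(p=8, q=5)
      euclid(p=5, q=3)
        euclid(p=3, q=2)
          euclid(p=2, q=1)
            euclid(p=1, q=0)
            -> return 1
          -> return 1
        -> return 1
      -> return 1
    -> return 1
  -> return 1
-> return 1

Final answer: 1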